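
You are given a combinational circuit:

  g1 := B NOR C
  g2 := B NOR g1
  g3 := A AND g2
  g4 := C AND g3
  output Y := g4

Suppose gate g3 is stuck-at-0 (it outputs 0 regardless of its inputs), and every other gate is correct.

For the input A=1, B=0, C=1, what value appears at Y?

Propagate with g3 forced: g1=0, g2=1, g3=0 [stuck-at-0], g4=0.
So Y = 0. (Without the fault it would be 1.)

0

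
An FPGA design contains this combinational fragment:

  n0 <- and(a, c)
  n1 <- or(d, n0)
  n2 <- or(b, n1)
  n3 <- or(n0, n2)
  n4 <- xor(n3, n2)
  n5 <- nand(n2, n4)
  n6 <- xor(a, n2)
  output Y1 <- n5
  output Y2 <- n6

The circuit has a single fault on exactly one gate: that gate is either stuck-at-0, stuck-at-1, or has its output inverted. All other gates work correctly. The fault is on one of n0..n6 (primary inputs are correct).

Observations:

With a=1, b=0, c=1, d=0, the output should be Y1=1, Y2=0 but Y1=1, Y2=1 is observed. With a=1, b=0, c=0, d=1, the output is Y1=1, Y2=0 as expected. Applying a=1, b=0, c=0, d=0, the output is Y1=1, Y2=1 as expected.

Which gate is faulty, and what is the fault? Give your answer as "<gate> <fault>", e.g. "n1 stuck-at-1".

n0 stuck-at-0

Fault-free values for test 1 (a=1, b=0, c=1, d=0): n0=1, n1=1, n2=1, n3=1, n4=0, n5=1, n6=0, giving Y1=1, Y2=0. Observed Y1=1, Y2=1.
Test 1: faults giving observed Y1=1, Y2=1 are {n0 stuck-at-0, n0 inverted output, n1 stuck-at-0, n1 inverted output, n2 stuck-at-0, n2 inverted output, n6 stuck-at-1, n6 inverted output}.
Test 2 (a=1, b=0, c=0, d=1): fault-free n0=0, n1=1, n2=1, n3=1, n4=0, n5=1, n6=0 → Y1=1, Y2=0; observed Y1=1, Y2=0. Eliminates n1 stuck-at-0, n1 inverted output, n2 stuck-at-0, n2 inverted output, n6 stuck-at-1, n6 inverted output.
Test 3 (a=1, b=0, c=0, d=0): fault-free n0=0, n1=0, n2=0, n3=0, n4=0, n5=1, n6=1 → Y1=1, Y2=1; observed Y1=1, Y2=1. Eliminates n0 inverted output.
Only n0 stuck-at-0 is consistent with every test.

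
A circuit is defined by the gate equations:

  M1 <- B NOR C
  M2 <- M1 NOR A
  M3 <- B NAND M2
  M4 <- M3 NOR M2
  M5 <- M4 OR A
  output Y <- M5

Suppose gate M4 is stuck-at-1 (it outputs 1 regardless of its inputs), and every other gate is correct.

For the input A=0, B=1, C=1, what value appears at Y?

Propagate with M4 forced: M1=0, M2=1, M3=0, M4=1 [stuck-at-1], M5=1.
So Y = 1. (Without the fault it would be 0.)

1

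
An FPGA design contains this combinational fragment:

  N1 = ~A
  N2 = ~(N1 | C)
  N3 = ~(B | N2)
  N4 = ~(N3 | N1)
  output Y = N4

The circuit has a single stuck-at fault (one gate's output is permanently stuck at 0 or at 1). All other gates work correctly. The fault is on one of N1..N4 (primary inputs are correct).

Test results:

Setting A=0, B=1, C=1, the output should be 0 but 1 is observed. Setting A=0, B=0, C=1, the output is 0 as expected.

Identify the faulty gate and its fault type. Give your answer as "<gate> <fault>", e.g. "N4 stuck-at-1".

N1 stuck-at-0

Fault-free values for test 1 (A=0, B=1, C=1): N1=1, N2=0, N3=0, N4=0, giving Y=0. Observed 1.
Test 1: faults giving observed 1 are {N1 stuck-at-0, N4 stuck-at-1}.
Test 2 (A=0, B=0, C=1): fault-free N1=1, N2=0, N3=1, N4=0 → 0; observed 0. Eliminates N4 stuck-at-1.
Only N1 stuck-at-0 is consistent with every test.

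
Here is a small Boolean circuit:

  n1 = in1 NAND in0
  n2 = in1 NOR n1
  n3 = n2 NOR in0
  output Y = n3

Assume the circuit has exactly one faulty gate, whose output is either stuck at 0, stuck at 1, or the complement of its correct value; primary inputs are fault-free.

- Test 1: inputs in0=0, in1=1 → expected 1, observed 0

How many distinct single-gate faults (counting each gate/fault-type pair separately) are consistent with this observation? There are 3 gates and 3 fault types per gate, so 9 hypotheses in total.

4

Fault-free: n1=1, n2=0, n3=1 → 1. Observed 0.
  n1 stuck-at-0: output 1 ✗
  n1 stuck-at-1: output 1 ✗
  n1 inverted output: output 1 ✗
  n2 stuck-at-0: output 1 ✗
  n2 stuck-at-1: output 0 ✓
  n2 inverted output: output 0 ✓
  n3 stuck-at-0: output 0 ✓
  n3 stuck-at-1: output 1 ✗
  n3 inverted output: output 0 ✓
Consistent faults: {n2 stuck-at-1, n2 inverted output, n3 stuck-at-0, n3 inverted output} — 4 in all.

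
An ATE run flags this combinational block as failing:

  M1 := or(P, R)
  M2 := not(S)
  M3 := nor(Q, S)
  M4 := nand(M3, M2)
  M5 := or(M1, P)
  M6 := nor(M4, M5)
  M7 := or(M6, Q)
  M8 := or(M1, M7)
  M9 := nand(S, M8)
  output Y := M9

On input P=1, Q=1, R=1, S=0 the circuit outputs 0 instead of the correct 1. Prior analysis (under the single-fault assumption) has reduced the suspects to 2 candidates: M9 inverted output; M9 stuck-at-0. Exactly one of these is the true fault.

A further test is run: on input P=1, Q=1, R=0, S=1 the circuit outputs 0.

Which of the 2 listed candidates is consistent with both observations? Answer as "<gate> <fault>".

Evaluate each candidate on input P=1, Q=1, R=0, S=1:
  M9 inverted output: M1=1, M2=0, M3=0, M4=1, M5=1, M6=0, M7=1, M8=1, M9=1 [inverted output] → 1 — eliminated
  M9 stuck-at-0: M1=1, M2=0, M3=0, M4=1, M5=1, M6=0, M7=1, M8=1, M9=0 [stuck-at-0] → 0 — matches
Only M9 stuck-at-0 reproduces the observed 0.

M9 stuck-at-0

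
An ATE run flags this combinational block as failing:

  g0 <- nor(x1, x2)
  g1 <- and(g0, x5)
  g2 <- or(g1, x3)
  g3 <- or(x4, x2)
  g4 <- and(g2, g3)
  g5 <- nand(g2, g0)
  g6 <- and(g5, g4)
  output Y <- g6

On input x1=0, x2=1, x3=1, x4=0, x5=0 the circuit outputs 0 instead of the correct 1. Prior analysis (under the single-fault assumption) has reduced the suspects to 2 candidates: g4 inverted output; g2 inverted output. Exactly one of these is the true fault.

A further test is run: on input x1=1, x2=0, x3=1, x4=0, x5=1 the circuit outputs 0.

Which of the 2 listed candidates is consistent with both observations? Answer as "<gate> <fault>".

Evaluate each candidate on input x1=1, x2=0, x3=1, x4=0, x5=1:
  g4 inverted output: g0=0, g1=0, g2=1, g3=0, g4=1 [inverted output], g5=1, g6=1 → 1 — eliminated
  g2 inverted output: g0=0, g1=0, g2=0 [inverted output], g3=0, g4=0, g5=1, g6=0 → 0 — matches
Only g2 inverted output reproduces the observed 0.

g2 inverted output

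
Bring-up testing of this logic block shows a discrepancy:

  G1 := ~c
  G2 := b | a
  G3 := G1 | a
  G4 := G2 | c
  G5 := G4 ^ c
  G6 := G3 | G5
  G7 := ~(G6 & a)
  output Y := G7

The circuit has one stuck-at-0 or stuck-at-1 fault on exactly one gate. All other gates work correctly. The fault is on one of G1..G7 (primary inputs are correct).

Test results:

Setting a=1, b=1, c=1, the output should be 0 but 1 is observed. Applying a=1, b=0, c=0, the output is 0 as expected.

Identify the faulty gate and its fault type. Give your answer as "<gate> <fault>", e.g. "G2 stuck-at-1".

Fault-free values for test 1 (a=1, b=1, c=1): G1=0, G2=1, G3=1, G4=1, G5=0, G6=1, G7=0, giving Y=0. Observed 1.
Test 1: faults giving observed 1 are {G3 stuck-at-0, G6 stuck-at-0, G7 stuck-at-1}.
Test 2 (a=1, b=0, c=0): fault-free G1=1, G2=1, G3=1, G4=1, G5=1, G6=1, G7=0 → 0; observed 0. Eliminates G6 stuck-at-0, G7 stuck-at-1.
Only G3 stuck-at-0 is consistent with every test.

G3 stuck-at-0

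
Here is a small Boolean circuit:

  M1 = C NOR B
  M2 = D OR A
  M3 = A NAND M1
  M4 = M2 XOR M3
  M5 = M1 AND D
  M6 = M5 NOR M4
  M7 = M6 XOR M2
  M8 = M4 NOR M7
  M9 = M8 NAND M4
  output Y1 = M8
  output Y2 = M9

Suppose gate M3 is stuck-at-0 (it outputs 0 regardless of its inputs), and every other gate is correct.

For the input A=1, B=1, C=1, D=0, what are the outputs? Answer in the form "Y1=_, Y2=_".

Y1=0, Y2=1

Propagate with M3 forced: M1=0, M2=1, M3=0 [stuck-at-0], M4=1, M5=0, M6=0, M7=1, M8=0, M9=1.
So the outputs are Y1=0, Y2=1. (Without the fault they would be Y1=1, Y2=1.)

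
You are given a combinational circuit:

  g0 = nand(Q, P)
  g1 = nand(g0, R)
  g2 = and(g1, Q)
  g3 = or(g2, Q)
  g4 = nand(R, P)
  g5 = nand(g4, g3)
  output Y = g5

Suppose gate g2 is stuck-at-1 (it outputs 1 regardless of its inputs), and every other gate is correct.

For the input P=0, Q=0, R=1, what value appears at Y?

0

Propagate with g2 forced: g0=1, g1=0, g2=1 [stuck-at-1], g3=1, g4=1, g5=0.
So Y = 0. (Without the fault it would be 1.)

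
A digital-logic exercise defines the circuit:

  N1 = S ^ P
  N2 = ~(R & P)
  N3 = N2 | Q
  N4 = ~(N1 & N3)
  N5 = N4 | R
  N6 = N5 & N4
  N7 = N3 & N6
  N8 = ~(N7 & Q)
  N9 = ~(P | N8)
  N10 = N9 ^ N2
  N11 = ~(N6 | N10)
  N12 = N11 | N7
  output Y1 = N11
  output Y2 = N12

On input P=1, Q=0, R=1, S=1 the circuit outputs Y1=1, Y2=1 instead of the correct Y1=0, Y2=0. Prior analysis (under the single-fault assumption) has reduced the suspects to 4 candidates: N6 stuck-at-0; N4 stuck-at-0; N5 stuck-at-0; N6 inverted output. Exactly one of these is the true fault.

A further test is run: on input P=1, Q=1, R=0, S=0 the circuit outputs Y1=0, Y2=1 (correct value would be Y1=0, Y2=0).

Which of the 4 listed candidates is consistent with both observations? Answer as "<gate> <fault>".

Evaluate each candidate on input P=1, Q=1, R=0, S=0:
  N6 stuck-at-0: N1=1, N2=1, N3=1, N4=0, N5=0, N6=0 [stuck-at-0], N7=0, N8=1, N9=0, N10=1, N11=0, N12=0 → Y1=0, Y2=0 — eliminated
  N4 stuck-at-0: N1=1, N2=1, N3=1, N4=0 [stuck-at-0], N5=0, N6=0, N7=0, N8=1, N9=0, N10=1, N11=0, N12=0 → Y1=0, Y2=0 — eliminated
  N5 stuck-at-0: N1=1, N2=1, N3=1, N4=0, N5=0 [stuck-at-0], N6=0, N7=0, N8=1, N9=0, N10=1, N11=0, N12=0 → Y1=0, Y2=0 — eliminated
  N6 inverted output: N1=1, N2=1, N3=1, N4=0, N5=0, N6=1 [inverted output], N7=1, N8=0, N9=0, N10=1, N11=0, N12=1 → Y1=0, Y2=1 — matches
Only N6 inverted output reproduces the observed Y1=0, Y2=1.

N6 inverted output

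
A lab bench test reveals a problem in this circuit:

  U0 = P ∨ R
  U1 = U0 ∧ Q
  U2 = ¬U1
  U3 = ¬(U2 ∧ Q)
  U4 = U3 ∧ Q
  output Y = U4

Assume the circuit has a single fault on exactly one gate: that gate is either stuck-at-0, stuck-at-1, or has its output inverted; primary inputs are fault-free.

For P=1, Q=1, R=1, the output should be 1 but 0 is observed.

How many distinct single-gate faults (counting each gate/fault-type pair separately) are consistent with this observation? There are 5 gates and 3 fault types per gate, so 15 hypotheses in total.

Fault-free: U0=1, U1=1, U2=0, U3=1, U4=1 → 1. Observed 0.
  U0: stuck-at-0, inverted output ✓; others ✗
  U1: stuck-at-0, inverted output ✓; others ✗
  U2: stuck-at-1, inverted output ✓; others ✗
  U3: stuck-at-0, inverted output ✓; others ✗
  U4: stuck-at-0, inverted output ✓; others ✗
Consistent faults: {U0 stuck-at-0, U0 inverted output, U1 stuck-at-0, U1 inverted output, U2 stuck-at-1, U2 inverted output, U3 stuck-at-0, U3 inverted output, U4 stuck-at-0, U4 inverted output} — 10 in all.

10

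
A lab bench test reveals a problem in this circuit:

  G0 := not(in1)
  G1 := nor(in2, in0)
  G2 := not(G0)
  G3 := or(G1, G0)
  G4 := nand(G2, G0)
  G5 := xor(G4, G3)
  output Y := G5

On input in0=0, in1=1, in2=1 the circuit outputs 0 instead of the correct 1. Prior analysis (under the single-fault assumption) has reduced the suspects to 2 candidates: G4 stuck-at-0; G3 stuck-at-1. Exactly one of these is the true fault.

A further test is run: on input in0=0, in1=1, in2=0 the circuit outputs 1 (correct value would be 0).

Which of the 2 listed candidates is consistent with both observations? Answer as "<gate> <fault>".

G4 stuck-at-0

Evaluate each candidate on input in0=0, in1=1, in2=0:
  G4 stuck-at-0: G0=0, G1=1, G2=1, G3=1, G4=0 [stuck-at-0], G5=1 → 1 — matches
  G3 stuck-at-1: G0=0, G1=1, G2=1, G3=1 [stuck-at-1], G4=1, G5=0 → 0 — eliminated
Only G4 stuck-at-0 reproduces the observed 1.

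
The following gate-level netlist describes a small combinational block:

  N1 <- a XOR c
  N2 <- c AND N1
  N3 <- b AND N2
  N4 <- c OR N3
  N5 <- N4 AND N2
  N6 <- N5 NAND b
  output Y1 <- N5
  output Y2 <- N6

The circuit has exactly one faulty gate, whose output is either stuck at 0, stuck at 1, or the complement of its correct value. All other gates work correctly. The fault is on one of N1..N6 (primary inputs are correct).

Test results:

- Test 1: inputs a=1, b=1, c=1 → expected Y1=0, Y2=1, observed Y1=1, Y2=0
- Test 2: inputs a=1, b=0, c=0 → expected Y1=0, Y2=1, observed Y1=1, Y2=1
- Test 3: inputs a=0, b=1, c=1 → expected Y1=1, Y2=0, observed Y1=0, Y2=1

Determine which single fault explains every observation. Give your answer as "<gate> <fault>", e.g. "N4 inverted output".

N5 inverted output

Fault-free values for test 1 (a=1, b=1, c=1): N1=0, N2=0, N3=0, N4=1, N5=0, N6=1, giving Y1=0, Y2=1. Observed Y1=1, Y2=0.
Test 1: faults giving observed Y1=1, Y2=0 are {N1 stuck-at-1, N1 inverted output, N2 stuck-at-1, N2 inverted output, N5 stuck-at-1, N5 inverted output}.
Test 2 (a=1, b=0, c=0): fault-free N1=1, N2=0, N3=0, N4=0, N5=0, N6=1 → Y1=0, Y2=1; observed Y1=1, Y2=1. Eliminates N1 stuck-at-1, N1 inverted output, N2 stuck-at-1, N2 inverted output.
Test 3 (a=0, b=1, c=1): fault-free N1=1, N2=1, N3=1, N4=1, N5=1, N6=0 → Y1=1, Y2=0; observed Y1=0, Y2=1. Eliminates N5 stuck-at-1.
Only N5 inverted output is consistent with every test.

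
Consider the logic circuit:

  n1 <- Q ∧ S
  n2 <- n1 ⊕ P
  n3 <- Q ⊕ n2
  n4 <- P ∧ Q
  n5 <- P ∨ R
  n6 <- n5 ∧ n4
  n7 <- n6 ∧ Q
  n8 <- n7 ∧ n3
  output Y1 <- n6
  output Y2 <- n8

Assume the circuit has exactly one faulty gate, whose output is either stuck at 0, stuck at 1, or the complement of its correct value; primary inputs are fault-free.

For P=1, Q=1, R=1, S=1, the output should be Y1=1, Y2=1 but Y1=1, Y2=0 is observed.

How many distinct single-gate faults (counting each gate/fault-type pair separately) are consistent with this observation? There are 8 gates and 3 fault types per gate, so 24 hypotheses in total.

Fault-free: n1=1, n2=0, n3=1, n4=1, n5=1, n6=1, n7=1, n8=1 → Y1=1, Y2=1. Observed Y1=1, Y2=0.
  n1: stuck-at-0, inverted output ✓; others ✗
  n2: stuck-at-1, inverted output ✓; others ✗
  n3: stuck-at-0, inverted output ✓; others ✗
  n4: none of the 3 fault types match ✗
  n5: none of the 3 fault types match ✗
  n6: none of the 3 fault types match ✗
  n7: stuck-at-0, inverted output ✓; others ✗
  n8: stuck-at-0, inverted output ✓; others ✗
Consistent faults: {n1 stuck-at-0, n1 inverted output, n2 stuck-at-1, n2 inverted output, n3 stuck-at-0, n3 inverted output, n7 stuck-at-0, n7 inverted output, n8 stuck-at-0, n8 inverted output} — 10 in all.

10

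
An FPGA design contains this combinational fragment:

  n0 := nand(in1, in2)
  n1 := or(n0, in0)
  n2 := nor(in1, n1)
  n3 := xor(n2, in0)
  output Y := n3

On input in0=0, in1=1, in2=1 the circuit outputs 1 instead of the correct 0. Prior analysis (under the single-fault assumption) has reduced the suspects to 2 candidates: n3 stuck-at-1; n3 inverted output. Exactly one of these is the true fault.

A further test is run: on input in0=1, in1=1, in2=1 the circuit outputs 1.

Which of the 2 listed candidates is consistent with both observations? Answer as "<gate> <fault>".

Evaluate each candidate on input in0=1, in1=1, in2=1:
  n3 stuck-at-1: n0=0, n1=1, n2=0, n3=1 [stuck-at-1] → 1 — matches
  n3 inverted output: n0=0, n1=1, n2=0, n3=0 [inverted output] → 0 — eliminated
Only n3 stuck-at-1 reproduces the observed 1.

n3 stuck-at-1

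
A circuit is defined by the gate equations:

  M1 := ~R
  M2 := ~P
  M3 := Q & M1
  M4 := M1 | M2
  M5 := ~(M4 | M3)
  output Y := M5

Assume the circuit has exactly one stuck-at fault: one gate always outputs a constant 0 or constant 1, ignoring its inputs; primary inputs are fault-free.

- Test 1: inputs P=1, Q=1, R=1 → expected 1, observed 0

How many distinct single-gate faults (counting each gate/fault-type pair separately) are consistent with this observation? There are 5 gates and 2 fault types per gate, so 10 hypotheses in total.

5

Fault-free: M1=0, M2=0, M3=0, M4=0, M5=1 → 1. Observed 0.
  M1 stuck-at-0: output 1 ✗
  M1 stuck-at-1: output 0 ✓
  M2 stuck-at-0: output 1 ✗
  M2 stuck-at-1: output 0 ✓
  M3 stuck-at-0: output 1 ✗
  M3 stuck-at-1: output 0 ✓
  M4 stuck-at-0: output 1 ✗
  M4 stuck-at-1: output 0 ✓
  M5 stuck-at-0: output 0 ✓
  M5 stuck-at-1: output 1 ✗
Consistent faults: {M1 stuck-at-1, M2 stuck-at-1, M3 stuck-at-1, M4 stuck-at-1, M5 stuck-at-0} — 5 in all.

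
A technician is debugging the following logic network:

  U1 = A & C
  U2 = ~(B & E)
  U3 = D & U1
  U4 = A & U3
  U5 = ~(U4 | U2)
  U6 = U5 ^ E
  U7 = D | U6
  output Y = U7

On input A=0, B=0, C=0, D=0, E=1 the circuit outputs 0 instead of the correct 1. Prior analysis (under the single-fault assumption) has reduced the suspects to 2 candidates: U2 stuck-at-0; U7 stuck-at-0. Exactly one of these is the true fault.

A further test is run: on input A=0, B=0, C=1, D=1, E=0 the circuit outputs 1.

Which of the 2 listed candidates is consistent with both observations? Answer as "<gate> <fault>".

Evaluate each candidate on input A=0, B=0, C=1, D=1, E=0:
  U2 stuck-at-0: U1=0, U2=0 [stuck-at-0], U3=0, U4=0, U5=1, U6=1, U7=1 → 1 — matches
  U7 stuck-at-0: U1=0, U2=1, U3=0, U4=0, U5=0, U6=0, U7=0 [stuck-at-0] → 0 — eliminated
Only U2 stuck-at-0 reproduces the observed 1.

U2 stuck-at-0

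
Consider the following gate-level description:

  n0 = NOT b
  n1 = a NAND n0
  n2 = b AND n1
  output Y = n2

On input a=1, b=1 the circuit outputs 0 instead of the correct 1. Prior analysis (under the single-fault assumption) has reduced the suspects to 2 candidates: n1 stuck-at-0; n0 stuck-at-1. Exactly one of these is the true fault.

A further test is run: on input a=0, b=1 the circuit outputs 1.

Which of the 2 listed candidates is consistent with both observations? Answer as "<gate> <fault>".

Evaluate each candidate on input a=0, b=1:
  n1 stuck-at-0: n0=0, n1=0 [stuck-at-0], n2=0 → 0 — eliminated
  n0 stuck-at-1: n0=1 [stuck-at-1], n1=1, n2=1 → 1 — matches
Only n0 stuck-at-1 reproduces the observed 1.

n0 stuck-at-1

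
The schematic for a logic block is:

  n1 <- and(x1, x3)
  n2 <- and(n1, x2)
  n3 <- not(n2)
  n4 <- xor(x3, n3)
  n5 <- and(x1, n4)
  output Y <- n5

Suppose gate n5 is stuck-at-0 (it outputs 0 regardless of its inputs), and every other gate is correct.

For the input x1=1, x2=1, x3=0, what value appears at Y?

0

Propagate with n5 forced: n1=0, n2=0, n3=1, n4=1, n5=0 [stuck-at-0].
So Y = 0. (Without the fault it would be 1.)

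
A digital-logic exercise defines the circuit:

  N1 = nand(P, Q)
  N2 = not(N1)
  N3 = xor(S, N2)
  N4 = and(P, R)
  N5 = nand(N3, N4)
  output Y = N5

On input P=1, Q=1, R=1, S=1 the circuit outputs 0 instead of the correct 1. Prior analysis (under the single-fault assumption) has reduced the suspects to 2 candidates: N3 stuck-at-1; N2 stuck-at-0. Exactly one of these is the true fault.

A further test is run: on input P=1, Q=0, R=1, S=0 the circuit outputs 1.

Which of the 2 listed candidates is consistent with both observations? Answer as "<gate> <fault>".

Evaluate each candidate on input P=1, Q=0, R=1, S=0:
  N3 stuck-at-1: N1=1, N2=0, N3=1 [stuck-at-1], N4=1, N5=0 → 0 — eliminated
  N2 stuck-at-0: N1=1, N2=0 [stuck-at-0], N3=0, N4=1, N5=1 → 1 — matches
Only N2 stuck-at-0 reproduces the observed 1.

N2 stuck-at-0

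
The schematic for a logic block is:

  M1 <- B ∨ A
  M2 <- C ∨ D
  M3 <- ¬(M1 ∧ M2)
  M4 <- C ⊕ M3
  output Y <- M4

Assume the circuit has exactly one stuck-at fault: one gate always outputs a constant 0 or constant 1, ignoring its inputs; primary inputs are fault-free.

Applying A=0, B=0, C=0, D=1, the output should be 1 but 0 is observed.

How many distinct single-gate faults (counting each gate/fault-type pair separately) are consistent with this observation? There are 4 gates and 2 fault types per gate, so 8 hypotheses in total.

3

Fault-free: M1=0, M2=1, M3=1, M4=1 → 1. Observed 0.
  M1 stuck-at-0: output 1 ✗
  M1 stuck-at-1: output 0 ✓
  M2 stuck-at-0: output 1 ✗
  M2 stuck-at-1: output 1 ✗
  M3 stuck-at-0: output 0 ✓
  M3 stuck-at-1: output 1 ✗
  M4 stuck-at-0: output 0 ✓
  M4 stuck-at-1: output 1 ✗
Consistent faults: {M1 stuck-at-1, M3 stuck-at-0, M4 stuck-at-0} — 3 in all.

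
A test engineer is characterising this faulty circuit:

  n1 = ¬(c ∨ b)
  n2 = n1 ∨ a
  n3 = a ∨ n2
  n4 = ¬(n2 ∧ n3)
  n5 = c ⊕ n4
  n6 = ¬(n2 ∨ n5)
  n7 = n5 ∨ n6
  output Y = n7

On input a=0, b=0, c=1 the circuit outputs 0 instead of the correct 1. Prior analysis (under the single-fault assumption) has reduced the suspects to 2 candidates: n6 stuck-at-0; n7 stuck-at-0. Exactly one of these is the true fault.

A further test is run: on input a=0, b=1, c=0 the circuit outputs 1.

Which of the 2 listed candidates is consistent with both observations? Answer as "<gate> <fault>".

n6 stuck-at-0

Evaluate each candidate on input a=0, b=1, c=0:
  n6 stuck-at-0: n1=0, n2=0, n3=0, n4=1, n5=1, n6=0 [stuck-at-0], n7=1 → 1 — matches
  n7 stuck-at-0: n1=0, n2=0, n3=0, n4=1, n5=1, n6=0, n7=0 [stuck-at-0] → 0 — eliminated
Only n6 stuck-at-0 reproduces the observed 1.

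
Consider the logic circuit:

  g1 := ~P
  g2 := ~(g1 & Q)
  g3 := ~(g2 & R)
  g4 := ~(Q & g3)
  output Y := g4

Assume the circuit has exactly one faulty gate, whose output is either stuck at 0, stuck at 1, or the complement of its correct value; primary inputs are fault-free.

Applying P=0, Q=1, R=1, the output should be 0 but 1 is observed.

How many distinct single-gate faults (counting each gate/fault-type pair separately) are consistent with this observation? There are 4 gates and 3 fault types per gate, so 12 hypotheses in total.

Fault-free: g1=1, g2=0, g3=1, g4=0 → 0. Observed 1.
  g1 stuck-at-0: output 1 ✓
  g1 stuck-at-1: output 0 ✗
  g1 inverted output: output 1 ✓
  g2 stuck-at-0: output 0 ✗
  g2 stuck-at-1: output 1 ✓
  g2 inverted output: output 1 ✓
  g3 stuck-at-0: output 1 ✓
  g3 stuck-at-1: output 0 ✗
  g3 inverted output: output 1 ✓
  g4 stuck-at-0: output 0 ✗
  g4 stuck-at-1: output 1 ✓
  g4 inverted output: output 1 ✓
Consistent faults: {g1 stuck-at-0, g1 inverted output, g2 stuck-at-1, g2 inverted output, g3 stuck-at-0, g3 inverted output, g4 stuck-at-1, g4 inverted output} — 8 in all.

8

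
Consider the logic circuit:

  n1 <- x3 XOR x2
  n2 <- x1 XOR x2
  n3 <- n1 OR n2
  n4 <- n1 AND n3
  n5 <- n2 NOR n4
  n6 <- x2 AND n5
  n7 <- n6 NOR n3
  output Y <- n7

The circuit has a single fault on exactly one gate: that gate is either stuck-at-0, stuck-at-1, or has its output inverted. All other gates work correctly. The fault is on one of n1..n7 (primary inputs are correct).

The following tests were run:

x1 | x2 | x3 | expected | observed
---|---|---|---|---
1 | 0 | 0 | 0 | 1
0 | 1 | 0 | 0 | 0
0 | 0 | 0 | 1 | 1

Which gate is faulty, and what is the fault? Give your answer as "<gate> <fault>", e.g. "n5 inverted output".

n2 stuck-at-0

Fault-free values for test 1 (x1=1, x2=0, x3=0): n1=0, n2=1, n3=1, n4=0, n5=0, n6=0, n7=0, giving Y=0. Observed 1.
Test 1: faults giving observed 1 are {n2 stuck-at-0, n2 inverted output, n3 stuck-at-0, n3 inverted output, n7 stuck-at-1, n7 inverted output}.
Test 2 (x1=0, x2=1, x3=0): fault-free n1=1, n2=1, n3=1, n4=1, n5=0, n6=0, n7=0 → 0; observed 0. Eliminates n3 stuck-at-0, n3 inverted output, n7 stuck-at-1, n7 inverted output.
Test 3 (x1=0, x2=0, x3=0): fault-free n1=0, n2=0, n3=0, n4=0, n5=1, n6=0, n7=1 → 1; observed 1. Eliminates n2 inverted output.
Only n2 stuck-at-0 is consistent with every test.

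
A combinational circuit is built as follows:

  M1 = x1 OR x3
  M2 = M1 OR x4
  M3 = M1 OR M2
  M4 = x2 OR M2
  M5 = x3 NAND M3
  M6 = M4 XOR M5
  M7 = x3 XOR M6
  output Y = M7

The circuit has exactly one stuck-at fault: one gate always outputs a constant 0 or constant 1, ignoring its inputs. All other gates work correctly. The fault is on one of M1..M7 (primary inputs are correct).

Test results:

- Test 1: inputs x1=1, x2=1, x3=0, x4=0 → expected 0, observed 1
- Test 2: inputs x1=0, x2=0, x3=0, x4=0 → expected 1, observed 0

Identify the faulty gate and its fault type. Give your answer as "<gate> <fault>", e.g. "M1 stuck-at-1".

Fault-free values for test 1 (x1=1, x2=1, x3=0, x4=0): M1=1, M2=1, M3=1, M4=1, M5=1, M6=0, M7=0, giving Y=0. Observed 1.
Test 1: faults giving observed 1 are {M4 stuck-at-0, M5 stuck-at-0, M6 stuck-at-1, M7 stuck-at-1}.
Test 2 (x1=0, x2=0, x3=0, x4=0): fault-free M1=0, M2=0, M3=0, M4=0, M5=1, M6=1, M7=1 → 1; observed 0. Eliminates M4 stuck-at-0, M6 stuck-at-1, M7 stuck-at-1.
Only M5 stuck-at-0 is consistent with every test.

M5 stuck-at-0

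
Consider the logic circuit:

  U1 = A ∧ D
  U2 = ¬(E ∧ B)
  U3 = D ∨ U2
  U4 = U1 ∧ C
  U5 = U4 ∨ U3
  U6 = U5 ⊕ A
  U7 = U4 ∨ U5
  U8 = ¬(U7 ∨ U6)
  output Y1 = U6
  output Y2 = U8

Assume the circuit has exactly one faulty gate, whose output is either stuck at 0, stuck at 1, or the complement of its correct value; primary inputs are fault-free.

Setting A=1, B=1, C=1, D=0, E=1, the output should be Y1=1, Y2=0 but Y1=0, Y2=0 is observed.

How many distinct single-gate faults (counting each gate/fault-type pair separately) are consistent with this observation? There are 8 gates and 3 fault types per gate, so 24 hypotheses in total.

10

Fault-free: U1=0, U2=0, U3=0, U4=0, U5=0, U6=1, U7=0, U8=0 → Y1=1, Y2=0. Observed Y1=0, Y2=0.
  U1: stuck-at-1, inverted output ✓; others ✗
  U2: stuck-at-1, inverted output ✓; others ✗
  U3: stuck-at-1, inverted output ✓; others ✗
  U4: stuck-at-1, inverted output ✓; others ✗
  U5: stuck-at-1, inverted output ✓; others ✗
  U6: none of the 3 fault types match ✗
  U7: none of the 3 fault types match ✗
  U8: none of the 3 fault types match ✗
Consistent faults: {U1 stuck-at-1, U1 inverted output, U2 stuck-at-1, U2 inverted output, U3 stuck-at-1, U3 inverted output, U4 stuck-at-1, U4 inverted output, U5 stuck-at-1, U5 inverted output} — 10 in all.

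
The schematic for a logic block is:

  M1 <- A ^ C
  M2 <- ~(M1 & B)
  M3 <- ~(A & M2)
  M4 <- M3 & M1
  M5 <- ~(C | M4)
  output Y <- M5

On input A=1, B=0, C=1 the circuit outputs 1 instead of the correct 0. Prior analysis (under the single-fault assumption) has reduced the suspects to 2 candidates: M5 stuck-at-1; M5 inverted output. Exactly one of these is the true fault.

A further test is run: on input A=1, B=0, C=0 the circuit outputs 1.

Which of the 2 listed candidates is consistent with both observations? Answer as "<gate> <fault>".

M5 stuck-at-1

Evaluate each candidate on input A=1, B=0, C=0:
  M5 stuck-at-1: M1=1, M2=1, M3=0, M4=0, M5=1 [stuck-at-1] → 1 — matches
  M5 inverted output: M1=1, M2=1, M3=0, M4=0, M5=0 [inverted output] → 0 — eliminated
Only M5 stuck-at-1 reproduces the observed 1.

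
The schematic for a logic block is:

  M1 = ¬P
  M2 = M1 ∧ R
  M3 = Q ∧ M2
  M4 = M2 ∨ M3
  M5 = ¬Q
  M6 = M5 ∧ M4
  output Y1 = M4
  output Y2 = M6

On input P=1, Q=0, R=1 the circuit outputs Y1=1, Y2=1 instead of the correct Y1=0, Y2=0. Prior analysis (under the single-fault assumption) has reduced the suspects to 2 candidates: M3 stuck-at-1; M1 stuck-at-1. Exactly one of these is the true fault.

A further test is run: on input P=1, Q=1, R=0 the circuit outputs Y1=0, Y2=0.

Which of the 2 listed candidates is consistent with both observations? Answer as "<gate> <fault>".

M1 stuck-at-1

Evaluate each candidate on input P=1, Q=1, R=0:
  M3 stuck-at-1: M1=0, M2=0, M3=1 [stuck-at-1], M4=1, M5=0, M6=0 → Y1=1, Y2=0 — eliminated
  M1 stuck-at-1: M1=1 [stuck-at-1], M2=0, M3=0, M4=0, M5=0, M6=0 → Y1=0, Y2=0 — matches
Only M1 stuck-at-1 reproduces the observed Y1=0, Y2=0.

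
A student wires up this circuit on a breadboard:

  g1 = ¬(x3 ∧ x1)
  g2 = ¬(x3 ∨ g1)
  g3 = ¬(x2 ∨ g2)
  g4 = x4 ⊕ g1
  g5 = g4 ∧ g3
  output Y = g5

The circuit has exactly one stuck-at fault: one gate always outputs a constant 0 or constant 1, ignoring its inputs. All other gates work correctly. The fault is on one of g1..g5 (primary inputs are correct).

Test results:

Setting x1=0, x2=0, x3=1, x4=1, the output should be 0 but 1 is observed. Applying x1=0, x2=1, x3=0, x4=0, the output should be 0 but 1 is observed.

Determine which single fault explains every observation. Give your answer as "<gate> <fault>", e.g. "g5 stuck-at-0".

g5 stuck-at-1

Fault-free values for test 1 (x1=0, x2=0, x3=1, x4=1): g1=1, g2=0, g3=1, g4=0, g5=0, giving Y=0. Observed 1.
Test 1: faults giving observed 1 are {g1 stuck-at-0, g4 stuck-at-1, g5 stuck-at-1}.
Test 2 (x1=0, x2=1, x3=0, x4=0): fault-free g1=1, g2=0, g3=0, g4=1, g5=0 → 0; observed 1. Eliminates g1 stuck-at-0, g4 stuck-at-1.
Only g5 stuck-at-1 is consistent with every test.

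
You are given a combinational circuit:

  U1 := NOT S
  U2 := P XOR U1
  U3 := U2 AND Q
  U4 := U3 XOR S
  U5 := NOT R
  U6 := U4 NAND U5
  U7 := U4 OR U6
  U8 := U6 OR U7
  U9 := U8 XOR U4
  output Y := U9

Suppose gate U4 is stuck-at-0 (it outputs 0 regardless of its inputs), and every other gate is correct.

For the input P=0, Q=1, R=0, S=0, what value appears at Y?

Propagate with U4 forced: U1=1, U2=1, U3=1, U4=0 [stuck-at-0], U5=1, U6=1, U7=1, U8=1, U9=1.
So Y = 1. (Without the fault it would be 0.)

1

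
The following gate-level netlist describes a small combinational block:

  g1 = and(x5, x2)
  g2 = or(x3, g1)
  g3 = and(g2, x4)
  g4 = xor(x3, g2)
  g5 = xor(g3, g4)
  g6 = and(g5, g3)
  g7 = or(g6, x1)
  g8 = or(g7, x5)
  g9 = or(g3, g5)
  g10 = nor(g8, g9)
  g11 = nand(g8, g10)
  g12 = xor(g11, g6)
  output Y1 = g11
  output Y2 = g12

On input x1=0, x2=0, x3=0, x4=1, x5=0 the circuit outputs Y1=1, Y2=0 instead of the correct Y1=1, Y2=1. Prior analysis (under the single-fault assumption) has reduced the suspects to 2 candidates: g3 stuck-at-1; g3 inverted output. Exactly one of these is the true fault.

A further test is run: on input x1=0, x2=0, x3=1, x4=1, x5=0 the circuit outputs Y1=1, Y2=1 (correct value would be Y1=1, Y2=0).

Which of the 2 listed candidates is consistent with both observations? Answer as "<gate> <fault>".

g3 inverted output

Evaluate each candidate on input x1=0, x2=0, x3=1, x4=1, x5=0:
  g3 stuck-at-1: g1=0, g2=1, g3=1 [stuck-at-1], g4=0, g5=1, g6=1, g7=1, g8=1, g9=1, g10=0, g11=1, g12=0 → Y1=1, Y2=0 — eliminated
  g3 inverted output: g1=0, g2=1, g3=0 [inverted output], g4=0, g5=0, g6=0, g7=0, g8=0, g9=0, g10=1, g11=1, g12=1 → Y1=1, Y2=1 — matches
Only g3 inverted output reproduces the observed Y1=1, Y2=1.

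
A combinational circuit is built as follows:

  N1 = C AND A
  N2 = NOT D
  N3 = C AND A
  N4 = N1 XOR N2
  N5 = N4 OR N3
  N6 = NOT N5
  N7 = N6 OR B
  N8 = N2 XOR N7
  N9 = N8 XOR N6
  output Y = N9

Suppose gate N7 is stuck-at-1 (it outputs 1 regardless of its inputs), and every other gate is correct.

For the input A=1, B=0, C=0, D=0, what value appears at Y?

Propagate with N7 forced: N1=0, N2=1, N3=0, N4=1, N5=1, N6=0, N7=1 [stuck-at-1], N8=0, N9=0.
So Y = 0. (Without the fault it would be 1.)

0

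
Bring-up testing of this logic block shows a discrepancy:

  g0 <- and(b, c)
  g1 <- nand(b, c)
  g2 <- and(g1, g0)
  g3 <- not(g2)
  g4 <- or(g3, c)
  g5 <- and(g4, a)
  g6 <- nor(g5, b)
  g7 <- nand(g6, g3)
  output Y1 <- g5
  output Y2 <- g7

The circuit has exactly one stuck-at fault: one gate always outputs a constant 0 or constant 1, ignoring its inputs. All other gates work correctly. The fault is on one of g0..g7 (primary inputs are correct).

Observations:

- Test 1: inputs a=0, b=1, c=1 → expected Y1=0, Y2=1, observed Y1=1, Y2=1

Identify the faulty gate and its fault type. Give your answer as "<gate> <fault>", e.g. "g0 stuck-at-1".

Fault-free values for test 1 (a=0, b=1, c=1): g0=1, g1=0, g2=0, g3=1, g4=1, g5=0, g6=0, g7=1, giving Y1=0, Y2=1. Observed Y1=1, Y2=1.
Test 1: faults giving observed Y1=1, Y2=1 are {g5 stuck-at-1}.
Only g5 stuck-at-1 is consistent with every test.

g5 stuck-at-1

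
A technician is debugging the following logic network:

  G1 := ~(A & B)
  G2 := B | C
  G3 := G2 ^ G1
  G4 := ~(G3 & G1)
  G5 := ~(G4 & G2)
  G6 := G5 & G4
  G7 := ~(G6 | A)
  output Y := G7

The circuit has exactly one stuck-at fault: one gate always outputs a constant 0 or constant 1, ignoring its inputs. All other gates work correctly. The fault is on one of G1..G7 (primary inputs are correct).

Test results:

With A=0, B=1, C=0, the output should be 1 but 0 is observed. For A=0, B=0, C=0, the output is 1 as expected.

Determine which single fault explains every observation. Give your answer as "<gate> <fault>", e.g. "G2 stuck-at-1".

Fault-free values for test 1 (A=0, B=1, C=0): G1=1, G2=1, G3=0, G4=1, G5=0, G6=0, G7=1, giving Y=1. Observed 0.
Test 1: faults giving observed 0 are {G5 stuck-at-1, G6 stuck-at-1, G7 stuck-at-0}.
Test 2 (A=0, B=0, C=0): fault-free G1=1, G2=0, G3=1, G4=0, G5=1, G6=0, G7=1 → 1; observed 1. Eliminates G6 stuck-at-1, G7 stuck-at-0.
Only G5 stuck-at-1 is consistent with every test.

G5 stuck-at-1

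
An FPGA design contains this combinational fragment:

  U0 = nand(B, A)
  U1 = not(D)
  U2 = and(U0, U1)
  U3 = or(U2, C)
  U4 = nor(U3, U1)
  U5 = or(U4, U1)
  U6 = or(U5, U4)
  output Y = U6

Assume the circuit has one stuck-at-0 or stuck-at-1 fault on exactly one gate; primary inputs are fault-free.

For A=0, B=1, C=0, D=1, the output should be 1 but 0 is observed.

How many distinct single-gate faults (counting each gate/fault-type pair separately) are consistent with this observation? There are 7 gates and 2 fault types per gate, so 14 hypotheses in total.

4

Fault-free: U0=1, U1=0, U2=0, U3=0, U4=1, U5=1, U6=1 → 1. Observed 0.
  U0 stuck-at-0: output 1 ✗
  U0 stuck-at-1: output 1 ✗
  U1 stuck-at-0: output 1 ✗
  U1 stuck-at-1: output 1 ✗
  U2 stuck-at-0: output 1 ✗
  U2 stuck-at-1: output 0 ✓
  U3 stuck-at-0: output 1 ✗
  U3 stuck-at-1: output 0 ✓
  U4 stuck-at-0: output 0 ✓
  U4 stuck-at-1: output 1 ✗
  U5 stuck-at-0: output 1 ✗
  U5 stuck-at-1: output 1 ✗
  U6 stuck-at-0: output 0 ✓
  U6 stuck-at-1: output 1 ✗
Consistent faults: {U2 stuck-at-1, U3 stuck-at-1, U4 stuck-at-0, U6 stuck-at-0} — 4 in all.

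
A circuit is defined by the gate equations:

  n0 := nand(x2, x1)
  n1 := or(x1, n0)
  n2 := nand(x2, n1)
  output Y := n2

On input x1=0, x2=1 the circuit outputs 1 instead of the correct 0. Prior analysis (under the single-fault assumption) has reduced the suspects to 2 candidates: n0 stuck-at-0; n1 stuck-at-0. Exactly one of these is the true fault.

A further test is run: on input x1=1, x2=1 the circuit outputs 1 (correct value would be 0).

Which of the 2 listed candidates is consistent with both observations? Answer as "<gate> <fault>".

Evaluate each candidate on input x1=1, x2=1:
  n0 stuck-at-0: n0=0 [stuck-at-0], n1=1, n2=0 → 0 — eliminated
  n1 stuck-at-0: n0=0, n1=0 [stuck-at-0], n2=1 → 1 — matches
Only n1 stuck-at-0 reproduces the observed 1.

n1 stuck-at-0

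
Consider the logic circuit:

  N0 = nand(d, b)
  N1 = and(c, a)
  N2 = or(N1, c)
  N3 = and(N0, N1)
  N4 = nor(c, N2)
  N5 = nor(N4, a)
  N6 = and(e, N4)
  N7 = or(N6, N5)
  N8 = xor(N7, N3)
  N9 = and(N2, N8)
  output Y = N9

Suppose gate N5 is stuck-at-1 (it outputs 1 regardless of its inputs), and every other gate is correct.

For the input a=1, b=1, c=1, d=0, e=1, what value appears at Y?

Propagate with N5 forced: N0=1, N1=1, N2=1, N3=1, N4=0, N5=1 [stuck-at-1], N6=0, N7=1, N8=0, N9=0.
So Y = 0. (Without the fault it would be 1.)

0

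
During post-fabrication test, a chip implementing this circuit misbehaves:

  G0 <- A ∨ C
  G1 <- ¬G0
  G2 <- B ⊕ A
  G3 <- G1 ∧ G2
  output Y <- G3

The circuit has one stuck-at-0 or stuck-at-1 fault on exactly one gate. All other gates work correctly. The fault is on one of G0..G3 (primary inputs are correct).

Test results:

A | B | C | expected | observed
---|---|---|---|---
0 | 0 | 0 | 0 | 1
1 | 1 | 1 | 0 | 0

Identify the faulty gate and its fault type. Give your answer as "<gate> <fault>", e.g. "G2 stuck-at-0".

G2 stuck-at-1

Fault-free values for test 1 (A=0, B=0, C=0): G0=0, G1=1, G2=0, G3=0, giving Y=0. Observed 1.
Test 1: faults giving observed 1 are {G2 stuck-at-1, G3 stuck-at-1}.
Test 2 (A=1, B=1, C=1): fault-free G0=1, G1=0, G2=0, G3=0 → 0; observed 0. Eliminates G3 stuck-at-1.
Only G2 stuck-at-1 is consistent with every test.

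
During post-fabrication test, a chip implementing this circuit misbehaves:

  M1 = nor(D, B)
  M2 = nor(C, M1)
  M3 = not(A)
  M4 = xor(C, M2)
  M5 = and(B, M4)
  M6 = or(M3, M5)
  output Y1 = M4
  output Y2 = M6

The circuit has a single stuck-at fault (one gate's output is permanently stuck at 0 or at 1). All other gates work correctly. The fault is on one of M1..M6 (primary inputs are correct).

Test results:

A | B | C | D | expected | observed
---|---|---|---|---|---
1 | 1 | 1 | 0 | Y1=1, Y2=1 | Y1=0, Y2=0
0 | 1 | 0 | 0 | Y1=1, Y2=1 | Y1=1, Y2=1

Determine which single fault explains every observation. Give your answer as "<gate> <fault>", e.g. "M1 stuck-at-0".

Fault-free values for test 1 (A=1, B=1, C=1, D=0): M1=0, M2=0, M3=0, M4=1, M5=1, M6=1, giving Y1=1, Y2=1. Observed Y1=0, Y2=0.
Test 1: faults giving observed Y1=0, Y2=0 are {M2 stuck-at-1, M4 stuck-at-0}.
Test 2 (A=0, B=1, C=0, D=0): fault-free M1=0, M2=1, M3=1, M4=1, M5=1, M6=1 → Y1=1, Y2=1; observed Y1=1, Y2=1. Eliminates M4 stuck-at-0.
Only M2 stuck-at-1 is consistent with every test.

M2 stuck-at-1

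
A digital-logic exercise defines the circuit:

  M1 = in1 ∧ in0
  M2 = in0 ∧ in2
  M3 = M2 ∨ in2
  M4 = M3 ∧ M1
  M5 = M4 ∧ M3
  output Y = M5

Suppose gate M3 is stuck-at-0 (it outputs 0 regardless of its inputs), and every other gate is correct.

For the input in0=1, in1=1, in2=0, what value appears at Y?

Propagate with M3 forced: M1=1, M2=0, M3=0 [stuck-at-0], M4=0, M5=0.
So Y = 0. (Same as the fault-free value — the fault is masked on this input.)

0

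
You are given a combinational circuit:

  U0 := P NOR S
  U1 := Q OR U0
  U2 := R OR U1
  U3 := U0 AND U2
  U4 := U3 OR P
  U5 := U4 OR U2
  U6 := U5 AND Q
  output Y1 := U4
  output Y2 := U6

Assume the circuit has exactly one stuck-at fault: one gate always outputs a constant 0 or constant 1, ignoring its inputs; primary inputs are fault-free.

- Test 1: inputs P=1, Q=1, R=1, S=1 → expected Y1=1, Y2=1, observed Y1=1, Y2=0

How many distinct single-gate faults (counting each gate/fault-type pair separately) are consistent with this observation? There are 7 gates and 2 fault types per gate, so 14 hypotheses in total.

2

Fault-free: U0=0, U1=1, U2=1, U3=0, U4=1, U5=1, U6=1 → Y1=1, Y2=1. Observed Y1=1, Y2=0.
  U0 stuck-at-0: output Y1=1, Y2=1 ✗
  U0 stuck-at-1: output Y1=1, Y2=1 ✗
  U1 stuck-at-0: output Y1=1, Y2=1 ✗
  U1 stuck-at-1: output Y1=1, Y2=1 ✗
  U2 stuck-at-0: output Y1=1, Y2=1 ✗
  U2 stuck-at-1: output Y1=1, Y2=1 ✗
  U3 stuck-at-0: output Y1=1, Y2=1 ✗
  U3 stuck-at-1: output Y1=1, Y2=1 ✗
  U4 stuck-at-0: output Y1=0, Y2=1 ✗
  U4 stuck-at-1: output Y1=1, Y2=1 ✗
  U5 stuck-at-0: output Y1=1, Y2=0 ✓
  U5 stuck-at-1: output Y1=1, Y2=1 ✗
  U6 stuck-at-0: output Y1=1, Y2=0 ✓
  U6 stuck-at-1: output Y1=1, Y2=1 ✗
Consistent faults: {U5 stuck-at-0, U6 stuck-at-0} — 2 in all.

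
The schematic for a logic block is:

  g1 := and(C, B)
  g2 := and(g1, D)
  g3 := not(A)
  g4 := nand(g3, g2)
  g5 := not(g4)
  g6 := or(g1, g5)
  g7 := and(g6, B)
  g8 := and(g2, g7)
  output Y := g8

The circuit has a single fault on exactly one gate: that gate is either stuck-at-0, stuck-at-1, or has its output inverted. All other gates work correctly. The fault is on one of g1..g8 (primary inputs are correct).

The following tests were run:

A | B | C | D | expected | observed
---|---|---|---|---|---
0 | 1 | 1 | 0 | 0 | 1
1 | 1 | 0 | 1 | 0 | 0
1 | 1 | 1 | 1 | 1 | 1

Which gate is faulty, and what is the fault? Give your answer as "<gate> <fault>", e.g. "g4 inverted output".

g2 stuck-at-1

Fault-free values for test 1 (A=0, B=1, C=1, D=0): g1=1, g2=0, g3=1, g4=1, g5=0, g6=1, g7=1, g8=0, giving Y=0. Observed 1.
Test 1: faults giving observed 1 are {g2 stuck-at-1, g2 inverted output, g8 stuck-at-1, g8 inverted output}.
Test 2 (A=1, B=1, C=0, D=1): fault-free g1=0, g2=0, g3=0, g4=1, g5=0, g6=0, g7=0, g8=0 → 0; observed 0. Eliminates g8 stuck-at-1, g8 inverted output.
Test 3 (A=1, B=1, C=1, D=1): fault-free g1=1, g2=1, g3=0, g4=1, g5=0, g6=1, g7=1, g8=1 → 1; observed 1. Eliminates g2 inverted output.
Only g2 stuck-at-1 is consistent with every test.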